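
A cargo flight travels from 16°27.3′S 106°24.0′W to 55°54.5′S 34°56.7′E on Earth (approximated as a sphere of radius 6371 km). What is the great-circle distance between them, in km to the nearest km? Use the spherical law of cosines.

With latitudes φ₁ = -16.455°, φ₂ = -55.908° and longitude difference Δλ = 141.345°:
cos c = sin φ₁ sin φ₂ + cos φ₁ cos φ₂ cos Δλ = (-0.2833)(-0.8281) + (0.9590)(0.5605)(-0.7809) = -0.18521,
so c = arccos(-0.18521) = 1.75708 rad.
Distance = R·c = 6371 × 1.7571 ≈ 11194 km.

11194 km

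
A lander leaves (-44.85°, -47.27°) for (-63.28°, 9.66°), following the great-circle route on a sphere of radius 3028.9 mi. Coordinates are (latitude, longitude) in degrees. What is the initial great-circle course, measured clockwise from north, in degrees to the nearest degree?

141°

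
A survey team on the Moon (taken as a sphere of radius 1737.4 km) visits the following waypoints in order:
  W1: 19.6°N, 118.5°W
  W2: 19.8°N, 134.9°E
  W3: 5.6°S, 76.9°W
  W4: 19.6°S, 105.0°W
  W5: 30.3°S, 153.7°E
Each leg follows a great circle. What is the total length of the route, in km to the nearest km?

11042 km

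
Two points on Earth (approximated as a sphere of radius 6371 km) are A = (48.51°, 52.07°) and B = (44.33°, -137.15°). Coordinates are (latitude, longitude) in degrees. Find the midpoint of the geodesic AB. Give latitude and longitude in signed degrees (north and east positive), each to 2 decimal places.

85.16°, 162.90°

Central angle δ = 1.5151 rad. Interpolating on the sphere with fraction f = 0.5:
P = [sin((1−f)δ)·A + sin(fδ)·B] / sin δ = 0.6882·A + 0.6882·B in Cartesian coordinates,
giving P = (-0.0807, 0.0248, 0.9964), i.e. latitude 85.16°, longitude 162.90°.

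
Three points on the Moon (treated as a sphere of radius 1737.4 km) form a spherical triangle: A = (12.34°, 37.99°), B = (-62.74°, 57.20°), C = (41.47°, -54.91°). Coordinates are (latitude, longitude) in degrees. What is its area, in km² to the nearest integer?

4747019 km²

Side lengths (central angles): a = 2.3715, b = 1.4661, c = 1.3361 rad; semiperimeter s = 2.5869.
By l'Huilier's theorem, tan(E/4) = √[tan(s/2) tan((s−a)/2) tan((s−b)/2) tan((s−c)/2)], giving spherical excess E = 1.5726 rad.
Area = E·R² = 1.5726 × (1737.4)² ≈ 4747019 km².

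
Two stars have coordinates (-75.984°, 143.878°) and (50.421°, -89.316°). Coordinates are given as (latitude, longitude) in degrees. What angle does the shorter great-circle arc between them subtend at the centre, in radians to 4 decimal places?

In radians: φ₁ = -1.3262, φ₂ = 0.8800, Δλ = 126.806° = 2.2132 rad.
cos c = sin φ₁ sin φ₂ + cos φ₁ cos φ₂ cos Δλ = (-0.9702)(0.7707) + (0.2422)(0.6371)(-0.5991) = -0.84025,
so c = arccos(-0.84025) = 2.56854 rad.
So the angular separation is 2.5685 rad.

2.5685 rad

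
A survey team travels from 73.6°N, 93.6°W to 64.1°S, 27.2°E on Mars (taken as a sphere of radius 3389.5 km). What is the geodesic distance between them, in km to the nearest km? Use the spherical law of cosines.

Let φ₁ = 1.2846 rad, φ₂ = -1.1188 rad, and Δλ = 2.1084 rad.
cos c = sin φ₁ sin φ₂ + cos φ₁ cos φ₂ cos Δλ = (0.9593)(-0.8996) + (0.2823)(0.4368)(-0.5120) = -0.92611,
so c = arccos(-0.92611) = 2.75476 rad.
Distance = R·c = 3389.5 × 2.7548 ≈ 9337 km.

9337 km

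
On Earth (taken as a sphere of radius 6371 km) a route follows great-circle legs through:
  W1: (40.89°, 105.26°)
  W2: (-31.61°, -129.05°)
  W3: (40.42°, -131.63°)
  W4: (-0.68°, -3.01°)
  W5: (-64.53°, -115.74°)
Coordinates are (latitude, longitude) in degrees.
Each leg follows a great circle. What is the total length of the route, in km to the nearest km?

47350 km

Leg W1→W2: central angle 2.3727 rad, distance 15116.7 km.
Leg W2→W3: central angle 1.2579 rad, distance 8013.8 km.
Leg W3→W4: central angle 2.0747 rad, distance 13217.8 km.
Leg W4→W5: central angle 1.7269 rad, distance 11001.9 km.
Total: 15116.7 + 8013.8 + 13217.8 + 11001.9 ≈ 47350 km.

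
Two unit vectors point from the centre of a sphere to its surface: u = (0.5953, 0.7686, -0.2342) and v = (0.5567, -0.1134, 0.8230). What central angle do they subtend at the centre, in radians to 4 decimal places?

1.5193 rad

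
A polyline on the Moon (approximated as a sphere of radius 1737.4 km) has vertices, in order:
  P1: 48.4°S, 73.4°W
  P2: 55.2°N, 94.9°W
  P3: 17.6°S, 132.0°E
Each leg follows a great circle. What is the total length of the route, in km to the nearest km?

Leg P1→P2: central angle 1.8354 rad, distance 3188.8 km.
Leg P2→P3: central angle 2.2395 rad, distance 3891.0 km.
Total: 3188.8 + 3891.0 ≈ 7080 km.

7080 km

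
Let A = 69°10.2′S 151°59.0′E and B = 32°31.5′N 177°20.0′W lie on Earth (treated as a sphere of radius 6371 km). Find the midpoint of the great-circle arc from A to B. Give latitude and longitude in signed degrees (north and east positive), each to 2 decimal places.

-18.84°, 173.69°

The central angle between A and B is δ = 1.8180 rad.
With f = 0.5, the slerp weights are sin((1−f)δ)/sin δ = 0.8136 and sin(fδ)/sin δ = 0.8136.
Weighted sum of the unit vectors: (0.8136)·(-0.3139,0.1670,-0.9346) + (0.8136)·(-0.8422,-0.0392,0.5377) = (-0.9407, 0.1040, -0.3230).
Converting back: φ = atan2(z, √(x²+y²)) = -18.84°, λ = atan2(y, x) = 173.69°.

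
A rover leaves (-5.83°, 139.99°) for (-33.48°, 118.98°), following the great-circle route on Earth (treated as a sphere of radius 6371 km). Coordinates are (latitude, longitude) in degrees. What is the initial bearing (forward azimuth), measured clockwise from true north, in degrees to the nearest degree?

212°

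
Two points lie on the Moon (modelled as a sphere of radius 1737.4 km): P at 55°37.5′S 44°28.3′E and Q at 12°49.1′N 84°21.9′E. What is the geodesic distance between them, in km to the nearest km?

2309 km

With latitudes φ₁ = -55.625°, φ₂ = 12.818° and longitude difference Δλ = 39.893°:
Haversine: a = sin²(Δφ/2) + cos φ₁ cos φ₂ sin²(Δλ/2) = 0.3163 + (0.5646)(0.9751)(0.1164) = 0.38036.
Central angle c = 2·arcsin(√a) = 1.32917 rad.
Distance = R·c = 1737.4 × 1.3292 ≈ 2309 km.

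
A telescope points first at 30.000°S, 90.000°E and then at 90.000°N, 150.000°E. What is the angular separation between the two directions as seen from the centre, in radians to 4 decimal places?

2.0944 rad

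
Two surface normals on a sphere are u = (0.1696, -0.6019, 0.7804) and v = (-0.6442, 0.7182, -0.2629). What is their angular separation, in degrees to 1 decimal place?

138.3°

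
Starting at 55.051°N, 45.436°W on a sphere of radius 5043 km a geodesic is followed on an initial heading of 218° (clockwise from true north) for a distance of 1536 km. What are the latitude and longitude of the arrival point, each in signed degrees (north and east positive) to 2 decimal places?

Angular distance δ = d/R = 1536/5043 = 0.30458 rad; initial bearing θ = 3.8048 rad.
sin φ₂ = sin φ₁ cos δ + cos φ₁ sin δ cos θ = (0.8197)(0.9540) + (0.5728)(0.2999)(-0.7880) = 0.6466, so φ₂ = 40.28°.
Δλ = atan2(sin θ sin δ cos φ₁, cos δ − sin φ₁ sin φ₂) = atan2(-0.1058, 0.4240) = -14.006°.
λ₂ = -45.436° − 14.006° = -59.44°.

40.28°, -59.44°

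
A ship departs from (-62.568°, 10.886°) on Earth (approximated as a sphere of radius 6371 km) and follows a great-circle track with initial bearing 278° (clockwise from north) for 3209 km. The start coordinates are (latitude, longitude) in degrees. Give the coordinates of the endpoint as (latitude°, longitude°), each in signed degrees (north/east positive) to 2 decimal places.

-48.28°, -35.02°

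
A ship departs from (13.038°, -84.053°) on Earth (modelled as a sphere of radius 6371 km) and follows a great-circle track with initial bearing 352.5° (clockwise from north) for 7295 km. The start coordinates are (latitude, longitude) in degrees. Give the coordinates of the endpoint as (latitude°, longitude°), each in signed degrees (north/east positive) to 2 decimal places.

76.61°, -114.95°

Angular distance δ = d/R = 7295/6371 = 1.14503 rad; initial bearing θ = 6.1523 rad.
sin φ₂ = sin φ₁ cos δ + cos φ₁ sin δ cos θ = (0.2256)(0.4130) + (0.9742)(0.9107)(0.9914) = 0.9728, so φ₂ = 76.61°.
Δλ = atan2(sin θ sin δ cos φ₁, cos δ − sin φ₁ sin φ₂) = atan2(-0.1158, 0.1935) = -30.894°.
λ₂ = -84.053° − 30.894° = -114.95°.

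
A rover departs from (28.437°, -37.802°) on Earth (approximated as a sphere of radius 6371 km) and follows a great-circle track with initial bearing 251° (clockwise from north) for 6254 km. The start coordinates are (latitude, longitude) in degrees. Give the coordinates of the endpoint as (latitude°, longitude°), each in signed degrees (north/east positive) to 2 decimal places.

1.52°, -89.65°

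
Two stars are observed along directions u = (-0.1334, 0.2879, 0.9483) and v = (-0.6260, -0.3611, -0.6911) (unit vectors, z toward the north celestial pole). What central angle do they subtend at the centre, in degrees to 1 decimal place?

u·v = -0.6758; |u| = 1.0000, |v| = 0.9999.
cos θ = (u·v)/(|u||v|) = -0.6759, so θ = 132.5°.

132.5°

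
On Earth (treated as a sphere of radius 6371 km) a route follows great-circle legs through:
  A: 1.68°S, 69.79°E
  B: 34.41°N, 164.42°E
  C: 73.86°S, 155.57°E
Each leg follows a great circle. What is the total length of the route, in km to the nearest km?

22595 km

Leg A→B: central angle 1.6540 rad, distance 10537.8 km.
Leg B→C: central angle 1.8925 rad, distance 12057.4 km.
Total: 10537.8 + 12057.4 ≈ 22595 km.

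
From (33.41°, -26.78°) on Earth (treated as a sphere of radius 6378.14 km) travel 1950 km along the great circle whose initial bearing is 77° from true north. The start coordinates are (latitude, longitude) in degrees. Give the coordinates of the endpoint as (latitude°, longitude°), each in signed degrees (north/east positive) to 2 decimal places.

35.56°, -5.65°

Angular distance δ = d/R = 1950/6378.14 = 0.30573 rad; initial bearing θ = 1.3439 rad.
sin φ₂ = sin φ₁ cos δ + cos φ₁ sin δ cos θ = (0.5506)(0.9536) + (0.8348)(0.3010)(0.2250) = 0.5816, so φ₂ = 35.56°.
Δλ = atan2(sin θ sin δ cos φ₁, cos δ − sin φ₁ sin φ₂) = atan2(0.2448, 0.6334) = 21.133°.
λ₂ = -26.780° + 21.133° = -5.65°.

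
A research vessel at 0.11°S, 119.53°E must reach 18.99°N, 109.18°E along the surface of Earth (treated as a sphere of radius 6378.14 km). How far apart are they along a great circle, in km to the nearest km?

2408 km

With latitudes φ₁ = -0.110°, φ₂ = 18.990° and longitude difference Δλ = -10.350°:
Haversine: a = sin²(Δφ/2) + cos φ₁ cos φ₂ sin²(Δλ/2) = 0.0275 + (1.0000)(0.9456)(0.0081) = 0.03522.
Central angle c = 2·arcsin(√a) = 0.37757 rad.
Distance = R·c = 6378.14 × 0.3776 ≈ 2408 km.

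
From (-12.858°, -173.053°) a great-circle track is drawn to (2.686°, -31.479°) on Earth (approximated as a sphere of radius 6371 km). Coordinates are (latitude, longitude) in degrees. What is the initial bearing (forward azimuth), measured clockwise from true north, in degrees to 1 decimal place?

With φ₁ = -0.2244, φ₂ = 0.0469, Δλ = 2.4709 rad, the forward-azimuth formula gives
θ = atan2( sin Δλ cos φ₂ , cos φ₁ sin φ₂ − sin φ₁ cos φ₂ cos Δλ ) = atan2(0.6208, -0.1285) = 101.69°.
So the initial bearing is 101.7°.

101.7°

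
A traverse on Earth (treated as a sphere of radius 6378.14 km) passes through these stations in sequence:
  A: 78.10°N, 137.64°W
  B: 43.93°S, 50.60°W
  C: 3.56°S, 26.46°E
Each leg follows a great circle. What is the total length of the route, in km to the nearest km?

Leg A→B: central angle 2.3066 rad, distance 14712.0 km.
Leg B→C: central angle 1.3653 rad, distance 8708.2 km.
Total: 14712.0 + 8708.2 ≈ 23420 km.

23420 km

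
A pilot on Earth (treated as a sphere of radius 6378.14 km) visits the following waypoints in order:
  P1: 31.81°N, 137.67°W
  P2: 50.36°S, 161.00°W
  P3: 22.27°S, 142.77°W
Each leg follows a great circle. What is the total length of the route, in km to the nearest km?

12939 km

Leg P1→P2: central angle 1.4788 rad, distance 9431.7 km.
Leg P2→P3: central angle 0.5499 rad, distance 3507.3 km.
Total: 9431.7 + 3507.3 ≈ 12939 km.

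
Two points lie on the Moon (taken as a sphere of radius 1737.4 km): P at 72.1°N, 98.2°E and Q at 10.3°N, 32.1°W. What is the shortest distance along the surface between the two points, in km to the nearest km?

In radians: φ₁ = 1.2584, φ₂ = 0.1798, Δλ = -130.300° = -2.2742 rad.
cos c = sin φ₁ sin φ₂ + cos φ₁ cos φ₂ cos Δλ = (0.9516)(0.1788) + (0.3074)(0.9839)(-0.6468) = -0.02544,
so c = arccos(-0.02544) = 1.59624 rad.
Distance = R·c = 1737.4 × 1.5962 ≈ 2773 km.

2773 km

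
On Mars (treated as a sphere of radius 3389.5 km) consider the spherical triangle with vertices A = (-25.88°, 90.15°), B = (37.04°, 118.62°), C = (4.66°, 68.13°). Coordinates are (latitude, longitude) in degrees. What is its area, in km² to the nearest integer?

4163879 km²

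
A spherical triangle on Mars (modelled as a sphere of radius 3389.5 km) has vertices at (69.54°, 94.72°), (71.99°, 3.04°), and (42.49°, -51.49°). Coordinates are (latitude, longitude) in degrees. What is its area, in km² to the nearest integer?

824493 km²

Side lengths (central angles): a = 0.6846, b = 1.1389, c = 0.4782 rad; semiperimeter s = 1.1508.
By l'Huilier's theorem, tan(E/4) = √[tan(s/2) tan((s−a)/2) tan((s−b)/2) tan((s−c)/2)], giving spherical excess E = 0.0718 rad.
Area = E·R² = 0.0718 × (3389.5)² ≈ 824493 km².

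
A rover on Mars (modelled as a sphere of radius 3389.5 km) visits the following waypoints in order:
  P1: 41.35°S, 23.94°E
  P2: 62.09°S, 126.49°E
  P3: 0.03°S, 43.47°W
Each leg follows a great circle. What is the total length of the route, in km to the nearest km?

Leg P1→P2: central angle 1.0386 rad, distance 3520.2 km.
Leg P2→P3: central angle 2.0493 rad, distance 6946.1 km.
Total: 3520.2 + 6946.1 ≈ 10466 km.

10466 km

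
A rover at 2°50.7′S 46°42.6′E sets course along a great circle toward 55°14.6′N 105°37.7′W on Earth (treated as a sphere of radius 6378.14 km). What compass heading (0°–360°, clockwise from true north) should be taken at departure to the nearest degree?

With φ₁ = -0.0497, φ₂ = 0.9642, Δλ = -2.6588 rad, the forward-azimuth formula gives
θ = atan2( sin Δλ cos φ₂ , cos φ₁ sin φ₂ − sin φ₁ cos φ₂ cos Δλ ) = atan2(-0.2647, 0.7955) = -18.40°.
Adding 360° brings this into [0°, 360°): 342°.

342°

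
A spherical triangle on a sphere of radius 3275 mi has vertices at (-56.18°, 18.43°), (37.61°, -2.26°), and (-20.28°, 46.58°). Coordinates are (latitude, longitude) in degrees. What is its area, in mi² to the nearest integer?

6065321 mi²

Side lengths (central angles): a = 1.2896, b = 0.7253, c = 1.6655 rad; semiperimeter s = 1.8402.
By l'Huilier's theorem, tan(E/4) = √[tan(s/2) tan((s−a)/2) tan((s−b)/2) tan((s−c)/2)], giving spherical excess E = 0.5655 rad.
Area = E·R² = 0.5655 × (3275)² ≈ 6065321 mi².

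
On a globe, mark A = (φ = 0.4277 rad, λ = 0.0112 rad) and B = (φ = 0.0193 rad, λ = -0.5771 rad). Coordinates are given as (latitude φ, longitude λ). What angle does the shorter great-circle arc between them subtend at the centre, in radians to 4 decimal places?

With latitudes φ₁ = 24.505°, φ₂ = 1.106° and longitude difference Δλ = -33.707°:
cos c = sin φ₁ sin φ₂ + cos φ₁ cos φ₂ cos Δλ = (0.4148)(0.0193) + (0.9099)(0.9998)(0.8319) = 0.76481,
so c = arccos(0.76481) = 0.70004 rad.
So the angular separation is 0.7000 rad.

0.7000 rad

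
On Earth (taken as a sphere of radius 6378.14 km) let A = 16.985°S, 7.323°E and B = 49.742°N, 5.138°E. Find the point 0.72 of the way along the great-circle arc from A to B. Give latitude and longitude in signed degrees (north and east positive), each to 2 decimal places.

Central angle δ = 1.1651 rad. Interpolating on the sphere with fraction f = 0.72:
P = [sin((1−f)δ)·A + sin(fδ)·B] / sin δ = 0.3488·A + 0.8096·B in Cartesian coordinates,
giving P = (0.8519, 0.0894, 0.5160), i.e. latitude 31.06°, longitude 5.99°.

31.06°, 5.99°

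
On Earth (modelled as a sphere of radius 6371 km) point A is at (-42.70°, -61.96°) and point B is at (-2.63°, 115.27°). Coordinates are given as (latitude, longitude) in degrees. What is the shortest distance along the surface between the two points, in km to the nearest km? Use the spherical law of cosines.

In radians: φ₁ = -0.7453, φ₂ = -0.0459, Δλ = 177.230° = 3.0932 rad.
cos c = sin φ₁ sin φ₂ + cos φ₁ cos φ₂ cos Δλ = (-0.6782)(-0.0459) + (0.7349)(0.9989)(-0.9988) = -0.70216,
so c = arccos(-0.70216) = 2.34923 rad.
Distance = R·c = 6371 × 2.3492 ≈ 14967 km.

14967 km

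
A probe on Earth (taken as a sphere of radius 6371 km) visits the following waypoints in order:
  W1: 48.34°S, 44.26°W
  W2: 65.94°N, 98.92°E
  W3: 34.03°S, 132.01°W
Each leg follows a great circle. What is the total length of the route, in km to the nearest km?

32294 km

Leg W1→W2: central angle 2.6886 rad, distance 17128.9 km.
Leg W2→W3: central angle 2.3803 rad, distance 15165.0 km.
Total: 17128.9 + 15165.0 ≈ 32294 km.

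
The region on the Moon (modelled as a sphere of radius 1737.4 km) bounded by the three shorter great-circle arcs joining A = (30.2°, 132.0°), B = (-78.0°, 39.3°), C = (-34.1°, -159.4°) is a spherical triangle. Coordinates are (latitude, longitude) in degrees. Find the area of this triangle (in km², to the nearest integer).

Side lengths (central angles): a = 1.1752, b = 1.5917, c = 2.0950 rad; semiperimeter s = 2.4309.
By l'Huilier's theorem, tan(E/4) = √[tan(s/2) tan((s−a)/2) tan((s−b)/2) tan((s−c)/2)], giving spherical excess E = 1.4690 rad.
Area = E·R² = 1.4690 × (1737.4)² ≈ 4434192 km².

4434192 km²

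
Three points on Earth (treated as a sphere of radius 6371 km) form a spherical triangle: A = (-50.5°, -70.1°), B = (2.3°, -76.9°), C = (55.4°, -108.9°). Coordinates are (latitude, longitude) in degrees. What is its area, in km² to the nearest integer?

8231391 km²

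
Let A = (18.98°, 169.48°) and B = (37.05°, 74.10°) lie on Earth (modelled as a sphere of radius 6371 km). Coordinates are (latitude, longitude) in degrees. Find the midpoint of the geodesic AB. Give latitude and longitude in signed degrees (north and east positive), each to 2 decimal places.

Central angle δ = 1.4453 rad. Interpolating on the sphere with fraction f = 0.5:
P = [sin((1−f)δ)·A + sin(fδ)·B] / sin δ = 0.6666·A + 0.6666·B in Cartesian coordinates,
giving P = (-0.4740, 0.6268, 0.6184), i.e. latitude 38.20°, longitude 127.10°.

38.20°, 127.10°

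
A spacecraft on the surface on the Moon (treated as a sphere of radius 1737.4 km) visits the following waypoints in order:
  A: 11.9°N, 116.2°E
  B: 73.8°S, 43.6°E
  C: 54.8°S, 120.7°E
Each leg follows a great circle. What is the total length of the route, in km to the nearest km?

3989 km

Leg A→B: central angle 1.6874 rad, distance 2931.8 km.
Leg B→C: central angle 0.6083 rad, distance 1056.9 km.
Total: 2931.8 + 1056.9 ≈ 3989 km.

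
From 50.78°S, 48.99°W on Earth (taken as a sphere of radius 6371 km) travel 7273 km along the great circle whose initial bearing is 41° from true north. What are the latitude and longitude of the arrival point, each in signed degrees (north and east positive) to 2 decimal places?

6.40°, -12.10°

Angular distance δ = d/R = 7273/6371 = 1.14158 rad; initial bearing θ = 0.7156 rad.
sin φ₂ = sin φ₁ cos δ + cos φ₁ sin δ cos θ = (-0.7747)(0.4162) + (0.6323)(0.9093)(0.7547) = 0.1115, so φ₂ = 6.40°.
Δλ = atan2(sin θ sin δ cos φ₁, cos δ − sin φ₁ sin φ₂) = atan2(0.3772, 0.5025) = 36.891°.
λ₂ = -48.990° + 36.891° = -12.10°.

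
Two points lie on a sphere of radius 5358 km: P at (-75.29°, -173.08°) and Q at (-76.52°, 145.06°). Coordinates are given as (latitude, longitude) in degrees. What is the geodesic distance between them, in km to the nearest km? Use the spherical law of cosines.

940 km

In radians: φ₁ = -1.3141, φ₂ = -1.3355, Δλ = -41.860° = -0.7306 rad.
cos c = sin φ₁ sin φ₂ + cos φ₁ cos φ₂ cos Δλ = (-0.9672)(-0.9725) + (0.2539)(0.2331)(0.7448) = 0.98466,
so c = arccos(0.98466) = 0.17537 rad.
Distance = R·c = 5358 × 0.1754 ≈ 940 km.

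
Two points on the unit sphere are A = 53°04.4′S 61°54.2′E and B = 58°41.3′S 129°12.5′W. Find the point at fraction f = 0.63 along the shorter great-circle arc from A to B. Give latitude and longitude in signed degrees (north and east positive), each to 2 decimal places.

The central angle between A and B is δ = 1.1847 rad.
With f = 0.63, the slerp weights are sin((1−f)δ)/sin δ = 0.4582 and sin(fδ)/sin δ = 0.7329.
Weighted sum of the unit vectors: (0.4582)·(0.2829,0.5300,-0.7994) + (0.7329)·(-0.3285,-0.4027,-0.8544) = (-0.1111, -0.0523, -0.9924).
Converting back: φ = atan2(z, √(x²+y²)) = -82.94°, λ = atan2(y, x) = -154.79°.

-82.94°, -154.79°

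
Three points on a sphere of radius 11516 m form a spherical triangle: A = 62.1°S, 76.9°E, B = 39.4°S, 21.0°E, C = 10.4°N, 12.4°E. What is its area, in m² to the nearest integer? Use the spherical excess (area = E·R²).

23564756 m²

Side lengths (central angles): a = 0.8803, b = 1.5322, c = 0.7018 rad; semiperimeter s = 1.5572.
By l'Huilier's theorem, tan(E/4) = √[tan(s/2) tan((s−a)/2) tan((s−b)/2) tan((s−c)/2)], giving spherical excess E = 0.1777 rad.
Area = E·R² = 0.1777 × (11516)² ≈ 23564756 m².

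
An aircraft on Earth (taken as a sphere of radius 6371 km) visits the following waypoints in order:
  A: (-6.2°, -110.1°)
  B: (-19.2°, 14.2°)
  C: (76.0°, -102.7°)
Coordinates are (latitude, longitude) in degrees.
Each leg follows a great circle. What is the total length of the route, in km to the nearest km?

Leg A→B: central angle 2.0870 rad, distance 13296.0 km.
Leg B→C: central angle 2.0070 rad, distance 12786.3 km.
Total: 13296.0 + 12786.3 ≈ 26082 km.

26082 km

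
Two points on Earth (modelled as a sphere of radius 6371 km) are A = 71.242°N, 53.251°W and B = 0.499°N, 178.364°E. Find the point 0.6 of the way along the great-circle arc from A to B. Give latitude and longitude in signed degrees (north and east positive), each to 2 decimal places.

Central angle δ = 1.7634 rad. Interpolating on the sphere with fraction f = 0.6:
P = [sin((1−f)δ)·A + sin(fδ)·B] / sin δ = 0.6605·A + 0.8878·B in Cartesian coordinates,
giving P = (-0.7603, -0.1448, 0.6332), i.e. latitude 39.28°, longitude -169.21°.

39.28°, -169.21°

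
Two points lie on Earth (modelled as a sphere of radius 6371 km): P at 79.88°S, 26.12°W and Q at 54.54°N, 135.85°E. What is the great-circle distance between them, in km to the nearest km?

17124 km

Let φ₁ = -1.3942 rad, φ₂ = 0.9519 rad, and Δλ = 2.8269 rad.
cos c = sin φ₁ sin φ₂ + cos φ₁ cos φ₂ cos Δλ = (-0.9844)(0.8145) + (0.1757)(0.5801)(-0.9509) = -0.89878,
so c = arccos(-0.89878) = 2.68777 rad.
Distance = R·c = 6371 × 2.6878 ≈ 17124 km.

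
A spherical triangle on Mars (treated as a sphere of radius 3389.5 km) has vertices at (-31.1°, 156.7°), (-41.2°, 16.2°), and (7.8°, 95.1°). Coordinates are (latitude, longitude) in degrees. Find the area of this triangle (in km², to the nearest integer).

14810443 km²

Side lengths (central angles): a = 1.5166, b = 1.2309, c = 1.7283 rad; semiperimeter s = 2.2379.
By l'Huilier's theorem, tan(E/4) = √[tan(s/2) tan((s−a)/2) tan((s−b)/2) tan((s−c)/2)], giving spherical excess E = 1.2891 rad.
Area = E·R² = 1.2891 × (3389.5)² ≈ 14810443 km².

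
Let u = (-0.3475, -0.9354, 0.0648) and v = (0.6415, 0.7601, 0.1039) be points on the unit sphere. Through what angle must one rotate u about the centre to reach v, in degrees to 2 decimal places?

u·v = -0.9272; |u| = 1.0000, |v| = 1.0000.
cos θ = (u·v)/(|u||v|) = -0.9272, so θ = 158.00°.

158.00°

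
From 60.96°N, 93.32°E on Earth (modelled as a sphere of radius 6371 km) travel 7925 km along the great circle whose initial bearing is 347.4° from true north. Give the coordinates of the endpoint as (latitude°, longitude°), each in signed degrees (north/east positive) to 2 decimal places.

46.83°, -69.10°

Angular distance δ = d/R = 7925/6371 = 1.24392 rad; initial bearing θ = 6.0633 rad.
sin φ₂ = sin φ₁ cos δ + cos φ₁ sin δ cos θ = (0.8743)(0.3211) + (0.4854)(0.9470)(0.9759) = 0.7294, so φ₂ = 46.83°.
Δλ = atan2(sin θ sin δ cos φ₁, cos δ − sin φ₁ sin φ₂) = atan2(-0.1003, -0.3166) = -162.423°.
λ₂ = 93.320° − 162.423° = -69.10°.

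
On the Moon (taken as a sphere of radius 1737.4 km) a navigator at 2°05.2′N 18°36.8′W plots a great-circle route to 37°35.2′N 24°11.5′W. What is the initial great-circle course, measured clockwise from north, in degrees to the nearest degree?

Δλ = -5.578° = -0.0974 rad.
y = sin Δλ · cos φ₂ = (-0.0972)(0.7924) = -0.0770
x = cos φ₁ sin φ₂ − sin φ₁ cos φ₂ cos Δλ = (0.9993)(0.6100) − (0.0364)(0.7924)(0.9953) = 0.5808
θ = atan2(y, x) = -7.55°; adding 360° gives 352°.

352°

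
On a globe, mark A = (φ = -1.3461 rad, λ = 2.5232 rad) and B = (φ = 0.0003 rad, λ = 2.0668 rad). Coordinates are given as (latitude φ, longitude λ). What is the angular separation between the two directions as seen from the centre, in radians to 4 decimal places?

1.3697 rad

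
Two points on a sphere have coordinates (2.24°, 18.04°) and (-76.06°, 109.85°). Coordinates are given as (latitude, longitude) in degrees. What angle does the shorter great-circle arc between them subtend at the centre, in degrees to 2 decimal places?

With latitudes φ₁ = 2.240°, φ₂ = -76.060° and longitude difference Δλ = 91.810°:
Haversine: a = sin²(Δφ/2) + cos φ₁ cos φ₂ sin²(Δλ/2) = 0.3986 + (0.9992)(0.2409)(0.5158) = 0.52277.
Central angle c = 2·arcsin(√a) = 1.61635 rad.
So the angular separation is 92.61°.

92.61°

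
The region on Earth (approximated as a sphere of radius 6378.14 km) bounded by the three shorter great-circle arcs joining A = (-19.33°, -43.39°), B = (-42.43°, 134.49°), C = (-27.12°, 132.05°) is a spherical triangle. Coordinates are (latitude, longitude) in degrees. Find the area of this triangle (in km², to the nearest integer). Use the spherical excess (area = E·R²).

4298447 km²

Side lengths (central angles): a = 0.2695, b = 2.3272, c = 2.0631 rad; semiperimeter s = 2.3299.
By l'Huilier's theorem, tan(E/4) = √[tan(s/2) tan((s−a)/2) tan((s−b)/2) tan((s−c)/2)], giving spherical excess E = 0.1057 rad.
Area = E·R² = 0.1057 × (6378.14)² ≈ 4298447 km².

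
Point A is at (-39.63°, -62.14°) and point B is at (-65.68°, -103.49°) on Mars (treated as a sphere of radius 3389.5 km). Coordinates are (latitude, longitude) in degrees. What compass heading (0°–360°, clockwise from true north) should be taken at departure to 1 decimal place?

With φ₁ = -0.6917, φ₂ = -1.1463, Δλ = -0.7217 rad, the forward-azimuth formula gives
θ = atan2( sin Δλ cos φ₂ , cos φ₁ sin φ₂ − sin φ₁ cos φ₂ cos Δλ ) = atan2(-0.2721, -0.5046) = -151.67°.
Adding 360° brings this into [0°, 360°): 208.3°.

208.3°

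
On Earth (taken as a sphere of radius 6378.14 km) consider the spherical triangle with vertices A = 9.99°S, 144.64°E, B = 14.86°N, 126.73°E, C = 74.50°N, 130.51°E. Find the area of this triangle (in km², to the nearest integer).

8867991 km²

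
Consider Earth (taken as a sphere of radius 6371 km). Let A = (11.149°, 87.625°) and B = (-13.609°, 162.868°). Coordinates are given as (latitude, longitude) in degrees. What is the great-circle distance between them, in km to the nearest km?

With latitudes φ₁ = 11.149°, φ₂ = -13.609° and longitude difference Δλ = 75.243°:
cos c = sin φ₁ sin φ₂ + cos φ₁ cos φ₂ cos Δλ = (0.1934)(-0.2353) + (0.9811)(0.9719)(0.2547) = 0.19740,
so c = arccos(0.19740) = 1.37209 rad.
Distance = R·c = 6371 × 1.3721 ≈ 8742 km.

8742 km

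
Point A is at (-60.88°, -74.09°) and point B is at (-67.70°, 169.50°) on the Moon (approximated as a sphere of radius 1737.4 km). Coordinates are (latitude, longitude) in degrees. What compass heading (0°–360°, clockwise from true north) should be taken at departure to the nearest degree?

210°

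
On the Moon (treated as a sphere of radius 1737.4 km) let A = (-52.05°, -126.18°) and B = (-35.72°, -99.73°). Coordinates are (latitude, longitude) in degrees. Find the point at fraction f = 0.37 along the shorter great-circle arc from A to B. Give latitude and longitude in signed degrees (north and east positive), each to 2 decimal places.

Central angle δ = 0.4338 rad. Interpolating on the sphere with fraction f = 0.37:
P = [sin((1−f)δ)·A + sin(fδ)·B] / sin δ = 0.6421·A + 0.3802·B in Cartesian coordinates,
giving P = (-0.2853, -0.6230, -0.7283), i.e. latitude -46.75°, longitude -114.60°.

-46.75°, -114.60°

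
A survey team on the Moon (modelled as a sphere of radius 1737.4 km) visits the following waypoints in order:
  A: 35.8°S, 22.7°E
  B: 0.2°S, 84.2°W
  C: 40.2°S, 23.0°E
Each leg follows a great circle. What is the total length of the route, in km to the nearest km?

6260 km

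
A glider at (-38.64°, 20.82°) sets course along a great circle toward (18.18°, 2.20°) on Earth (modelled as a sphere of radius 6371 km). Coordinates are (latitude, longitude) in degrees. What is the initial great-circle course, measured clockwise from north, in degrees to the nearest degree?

339°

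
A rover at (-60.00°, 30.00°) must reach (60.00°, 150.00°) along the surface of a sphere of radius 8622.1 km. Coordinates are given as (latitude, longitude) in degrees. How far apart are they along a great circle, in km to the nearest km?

22730 km

In radians: φ₁ = -1.0472, φ₂ = 1.0472, Δλ = 120.000° = 2.0944 rad.
Haversine: a = sin²(Δφ/2) + cos φ₁ cos φ₂ sin²(Δλ/2) = 0.7500 + (0.5000)(0.5000)(0.7500) = 0.93750.
Central angle c = 2·arcsin(√a) = 2.63623 rad.
Distance = R·c = 8622.1 × 2.6362 ≈ 22730 km.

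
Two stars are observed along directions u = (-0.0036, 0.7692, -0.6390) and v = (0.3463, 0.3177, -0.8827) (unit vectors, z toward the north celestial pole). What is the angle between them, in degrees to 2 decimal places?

u·v = 0.8072; |u| = 1.0000, |v| = 1.0000.
cos θ = (u·v)/(|u||v|) = 0.8072, so θ = 36.18°.

36.18°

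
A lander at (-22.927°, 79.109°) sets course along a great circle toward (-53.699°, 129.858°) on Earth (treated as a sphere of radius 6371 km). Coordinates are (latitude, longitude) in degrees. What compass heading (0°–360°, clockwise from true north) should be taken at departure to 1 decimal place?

142.4°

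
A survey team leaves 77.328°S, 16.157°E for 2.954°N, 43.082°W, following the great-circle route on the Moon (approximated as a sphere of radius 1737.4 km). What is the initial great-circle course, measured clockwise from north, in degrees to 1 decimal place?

With φ₁ = -1.3496, φ₂ = 0.0516, Δλ = -1.0339 rad, the forward-azimuth formula gives
θ = atan2( sin Δλ cos φ₂ , cos φ₁ sin φ₂ − sin φ₁ cos φ₂ cos Δλ ) = atan2(-0.8582, 0.5096) = -59.30°.
Adding 360° brings this into [0°, 360°): 300.7°.

300.7°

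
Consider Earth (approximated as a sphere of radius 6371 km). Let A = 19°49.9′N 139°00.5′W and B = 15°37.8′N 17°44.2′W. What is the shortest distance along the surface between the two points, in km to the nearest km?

12483 km

In radians: φ₁ = 0.3461, φ₂ = 0.2728, Δλ = 121.272° = 2.1166 rad.
cos c = sin φ₁ sin φ₂ + cos φ₁ cos φ₂ cos Δλ = (0.3393)(0.2694) + (0.9407)(0.9630)(-0.5191) = -0.37885,
so c = arccos(-0.37885) = 1.95935 rad.
Distance = R·c = 6371 × 1.9593 ≈ 12483 km.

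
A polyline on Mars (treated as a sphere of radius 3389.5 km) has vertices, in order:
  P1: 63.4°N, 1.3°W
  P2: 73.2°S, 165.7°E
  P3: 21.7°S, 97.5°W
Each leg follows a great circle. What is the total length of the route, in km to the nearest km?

Leg P1→P2: central angle 2.9521 rad, distance 10006.0 km.
Leg P2→P3: central angle 1.2428 rad, distance 4212.4 km.
Total: 10006.0 + 4212.4 ≈ 14218 km.

14218 km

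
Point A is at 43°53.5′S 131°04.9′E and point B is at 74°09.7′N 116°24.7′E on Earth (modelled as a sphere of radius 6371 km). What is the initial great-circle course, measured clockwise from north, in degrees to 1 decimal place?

With φ₁ = -0.7661, φ₂ = 1.2944, Δλ = -0.2560 rad, the forward-azimuth formula gives
θ = atan2( sin Δλ cos φ₂ , cos φ₁ sin φ₂ − sin φ₁ cos φ₂ cos Δλ ) = atan2(-0.0691, 0.8763) = -4.51°.
Adding 360° brings this into [0°, 360°): 355.5°.

355.5°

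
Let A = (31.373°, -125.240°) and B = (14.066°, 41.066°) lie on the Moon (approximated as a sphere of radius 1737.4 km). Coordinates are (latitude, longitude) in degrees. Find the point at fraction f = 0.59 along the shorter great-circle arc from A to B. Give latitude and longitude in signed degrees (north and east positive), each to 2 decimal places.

64.13°, 10.23°

The central angle between A and B is δ = 2.3160 rad.
With f = 0.59, the slerp weights are sin((1−f)δ)/sin δ = 1.1064 and sin(fδ)/sin δ = 1.3323.
Weighted sum of the unit vectors: (1.1064)·(-0.4926,-0.6973,0.5206) + (1.3323)·(0.7313,0.6372,0.2430) = (0.4293, 0.0775, 0.8998).
Converting back: φ = atan2(z, √(x²+y²)) = 64.13°, λ = atan2(y, x) = 10.23°.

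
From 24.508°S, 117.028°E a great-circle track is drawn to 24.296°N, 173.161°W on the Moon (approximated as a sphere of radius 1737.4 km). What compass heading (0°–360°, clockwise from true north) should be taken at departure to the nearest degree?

Δλ = 69.811° = 1.2184 rad.
y = sin Δλ · cos φ₂ = (0.9386)(0.9114) = 0.8554
x = cos φ₁ sin φ₂ − sin φ₁ cos φ₂ cos Δλ = (0.9099)(0.4115) − (-0.4148)(0.9114)(0.3451) = 0.5049
θ = atan2(y, x) = 59.45°, so the bearing is 59°.

59°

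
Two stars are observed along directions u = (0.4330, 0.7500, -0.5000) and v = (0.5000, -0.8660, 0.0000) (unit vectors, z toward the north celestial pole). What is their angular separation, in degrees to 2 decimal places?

115.66°

u·v = -0.4330; |u| = 1.0000, |v| = 1.0000.
cos θ = (u·v)/(|u||v|) = -0.4330, so θ = 115.66°.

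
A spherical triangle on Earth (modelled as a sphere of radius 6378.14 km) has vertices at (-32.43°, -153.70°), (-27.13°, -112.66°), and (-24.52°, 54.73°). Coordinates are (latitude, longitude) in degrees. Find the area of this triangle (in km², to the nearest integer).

44890465 km²

Side lengths (central angles): a = 2.2155, b = 2.0407, c = 0.6247 rad; semiperimeter s = 2.4404.
By l'Huilier's theorem, tan(E/4) = √[tan(s/2) tan((s−a)/2) tan((s−b)/2) tan((s−c)/2)], giving spherical excess E = 1.1035 rad.
Area = E·R² = 1.1035 × (6378.14)² ≈ 44890465 km².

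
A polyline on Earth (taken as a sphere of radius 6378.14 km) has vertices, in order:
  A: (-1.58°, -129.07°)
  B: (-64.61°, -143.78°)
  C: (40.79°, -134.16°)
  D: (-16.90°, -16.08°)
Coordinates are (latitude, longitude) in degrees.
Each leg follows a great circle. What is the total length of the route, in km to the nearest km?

32468 km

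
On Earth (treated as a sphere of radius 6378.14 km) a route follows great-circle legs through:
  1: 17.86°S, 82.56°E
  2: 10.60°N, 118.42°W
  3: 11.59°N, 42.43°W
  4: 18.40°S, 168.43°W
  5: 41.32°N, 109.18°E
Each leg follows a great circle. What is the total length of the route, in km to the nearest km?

50860 km

Leg 1→2: central angle 2.7651 rad, distance 17636.2 km.
Leg 2→3: central angle 1.2973 rad, distance 8274.6 km.
Leg 3→4: central angle 2.2266 rad, distance 14201.4 km.
Leg 4→5: central angle 1.6851 rad, distance 10747.7 km.
Total: 17636.2 + 8274.6 + 14201.4 + 10747.7 ≈ 50860 km.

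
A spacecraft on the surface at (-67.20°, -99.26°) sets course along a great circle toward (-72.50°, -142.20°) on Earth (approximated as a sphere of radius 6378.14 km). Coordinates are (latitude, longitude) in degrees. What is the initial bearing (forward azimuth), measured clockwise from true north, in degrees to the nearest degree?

Δλ = -42.940° = -0.7494 rad.
y = sin Δλ · cos φ₂ = (-0.6812)(0.3007) = -0.2049
x = cos φ₁ sin φ₂ − sin φ₁ cos φ₂ cos Δλ = (0.3875)(-0.9537) − (-0.9219)(0.3007)(0.7321) = -0.1666
θ = atan2(y, x) = -129.13°; adding 360° gives 231°.

231°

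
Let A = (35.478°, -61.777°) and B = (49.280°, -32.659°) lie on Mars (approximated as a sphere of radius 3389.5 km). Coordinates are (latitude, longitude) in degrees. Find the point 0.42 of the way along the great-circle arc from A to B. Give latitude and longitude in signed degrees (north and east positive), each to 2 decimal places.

42.15°, -51.13°

Central angle δ = 0.4418 rad. Interpolating on the sphere with fraction f = 0.42:
P = [sin((1−f)δ)·A + sin(fδ)·B] / sin δ = 0.5928·A + 0.4315·B in Cartesian coordinates,
giving P = (0.4653, -0.5772, 0.6711), i.e. latitude 42.15°, longitude -51.13°.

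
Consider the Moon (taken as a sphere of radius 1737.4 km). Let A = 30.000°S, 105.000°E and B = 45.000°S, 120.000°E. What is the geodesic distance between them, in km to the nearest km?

579 km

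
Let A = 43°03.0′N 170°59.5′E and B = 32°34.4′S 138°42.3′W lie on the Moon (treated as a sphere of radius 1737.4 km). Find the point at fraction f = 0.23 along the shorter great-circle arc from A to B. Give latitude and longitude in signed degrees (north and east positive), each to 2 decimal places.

26.52°, -174.40°

Central angle δ = 1.5450 rad. Interpolating on the sphere with fraction f = 0.23:
P = [sin((1−f)δ)·A + sin(fδ)·B] / sin δ = 0.9285·A + 0.3480·B in Cartesian coordinates,
giving P = (-0.8905, -0.0873, 0.4465), i.e. latitude 26.52°, longitude -174.40°.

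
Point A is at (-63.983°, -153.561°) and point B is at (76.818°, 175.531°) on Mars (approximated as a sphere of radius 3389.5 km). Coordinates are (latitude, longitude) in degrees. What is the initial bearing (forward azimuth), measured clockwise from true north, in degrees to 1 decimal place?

With φ₁ = -1.1167, φ₂ = 1.3407, Δλ = -0.5394 rad, the forward-azimuth formula gives
θ = atan2( sin Δλ cos φ₂ , cos φ₁ sin φ₂ − sin φ₁ cos φ₂ cos Δλ ) = atan2(-0.1171, 0.6029) = -10.99°.
Adding 360° brings this into [0°, 360°): 349.0°.

349.0°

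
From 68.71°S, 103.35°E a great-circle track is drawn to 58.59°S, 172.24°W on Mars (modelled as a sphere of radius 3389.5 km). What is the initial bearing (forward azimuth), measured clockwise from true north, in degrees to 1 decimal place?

With φ₁ = -1.1992, φ₂ = -1.0226, Δλ = 1.4732 rad, the forward-azimuth formula gives
θ = atan2( sin Δλ cos φ₂ , cos φ₁ sin φ₂ − sin φ₁ cos φ₂ cos Δλ ) = atan2(0.5187, -0.2626) = 116.85°.
So the initial bearing is 116.9°.

116.9°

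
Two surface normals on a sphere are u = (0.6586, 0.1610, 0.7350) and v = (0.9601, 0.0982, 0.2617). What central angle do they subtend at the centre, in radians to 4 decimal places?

u·v = 0.8405; |u| = 0.9999, |v| = 1.0000.
cos θ = (u·v)/(|u||v|) = 0.8406, so θ = 0.5725 rad.

0.5725 rad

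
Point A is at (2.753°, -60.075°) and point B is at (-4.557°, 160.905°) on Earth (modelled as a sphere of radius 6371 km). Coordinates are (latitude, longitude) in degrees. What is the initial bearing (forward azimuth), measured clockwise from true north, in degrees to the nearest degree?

266°

With φ₁ = 0.0480, φ₂ = -0.0795, Δλ = -2.4264 rad, the forward-azimuth formula gives
θ = atan2( sin Δλ cos φ₂ , cos φ₁ sin φ₂ − sin φ₁ cos φ₂ cos Δλ ) = atan2(-0.6537, -0.0432) = -93.78°.
Adding 360° brings this into [0°, 360°): 266°.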